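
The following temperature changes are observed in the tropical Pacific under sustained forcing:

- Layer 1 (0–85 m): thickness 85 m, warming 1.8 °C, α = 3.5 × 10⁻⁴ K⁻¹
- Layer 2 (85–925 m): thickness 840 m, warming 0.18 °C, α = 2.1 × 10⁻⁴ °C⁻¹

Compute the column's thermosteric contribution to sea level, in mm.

85 × 1.8 × 3.5×10⁻⁴ = 0.05355 m
85–925 m: 0.18 × 2.1×10⁻⁴ × 840 = 0.031752 m
Δh = 0.05355 + 0.031752 = 0.085302 m ≈ 85 mm

Δh ≈ 85 mm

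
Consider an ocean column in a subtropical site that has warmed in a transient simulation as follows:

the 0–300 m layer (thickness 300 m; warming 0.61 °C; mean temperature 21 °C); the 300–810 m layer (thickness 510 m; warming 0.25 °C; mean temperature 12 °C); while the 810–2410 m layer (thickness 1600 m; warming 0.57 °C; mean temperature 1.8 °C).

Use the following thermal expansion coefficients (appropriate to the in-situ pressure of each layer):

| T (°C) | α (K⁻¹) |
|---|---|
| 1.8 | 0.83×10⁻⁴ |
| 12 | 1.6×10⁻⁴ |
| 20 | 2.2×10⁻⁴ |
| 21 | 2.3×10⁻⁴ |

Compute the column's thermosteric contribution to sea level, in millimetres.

Δh = 138 mm

Layer 1 at 21 °C → α = 2.3×10⁻⁴ K⁻¹
Layer 2 at 12 °C → α = 1.6×10⁻⁴ K⁻¹
Layer 3 at 1.8 °C → α = 0.83×10⁻⁴ K⁻¹
0–300 m: 2.3×10⁻⁴ × 0.61 × 300 = 0.04209 m
Layer 2: 0.25 × 510 × 1.6×10⁻⁴ = 0.02040 m
810–2410 m: 0.83×10⁻⁴ × 1600 × 0.57 = 0.075696 m
Δh = 0.04209 + 0.02040 + 0.075696 = 0.138186 m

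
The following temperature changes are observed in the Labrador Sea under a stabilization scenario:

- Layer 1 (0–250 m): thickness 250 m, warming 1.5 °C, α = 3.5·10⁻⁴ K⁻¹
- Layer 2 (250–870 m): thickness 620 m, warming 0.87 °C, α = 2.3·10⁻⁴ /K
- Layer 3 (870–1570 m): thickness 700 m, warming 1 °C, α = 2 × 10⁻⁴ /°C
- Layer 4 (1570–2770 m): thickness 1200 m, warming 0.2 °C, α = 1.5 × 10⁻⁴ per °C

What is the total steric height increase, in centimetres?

43 cm of thermosteric rise

3.5×10⁻⁴ × 250 × 1.5 = 0.13125 m
250–870 m: 2.3×10⁻⁴ × 620 × 0.87 = 0.124062 m
2×10⁻⁴ × 1 × 700 = 0.14000 m
0.2 × 1200 × 1.5×10⁻⁴ = 0.03600 m
Δh = 0.13125 + 0.124062 + 0.14000 + 0.03600 = 0.431312 m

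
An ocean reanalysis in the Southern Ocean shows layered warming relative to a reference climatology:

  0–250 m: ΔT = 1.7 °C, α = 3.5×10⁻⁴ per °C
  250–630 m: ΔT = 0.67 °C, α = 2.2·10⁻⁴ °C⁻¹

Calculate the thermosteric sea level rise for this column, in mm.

200 mm of thermosteric rise

3.5×10⁻⁴ × 1.7 × 250 = 0.14875 m
250–630 m: 2.2×10⁻⁴ × 380 × 0.67 = 0.056012 m
Δh = 0.14875 + 0.056012 = 0.204762 m ≈ 200 mm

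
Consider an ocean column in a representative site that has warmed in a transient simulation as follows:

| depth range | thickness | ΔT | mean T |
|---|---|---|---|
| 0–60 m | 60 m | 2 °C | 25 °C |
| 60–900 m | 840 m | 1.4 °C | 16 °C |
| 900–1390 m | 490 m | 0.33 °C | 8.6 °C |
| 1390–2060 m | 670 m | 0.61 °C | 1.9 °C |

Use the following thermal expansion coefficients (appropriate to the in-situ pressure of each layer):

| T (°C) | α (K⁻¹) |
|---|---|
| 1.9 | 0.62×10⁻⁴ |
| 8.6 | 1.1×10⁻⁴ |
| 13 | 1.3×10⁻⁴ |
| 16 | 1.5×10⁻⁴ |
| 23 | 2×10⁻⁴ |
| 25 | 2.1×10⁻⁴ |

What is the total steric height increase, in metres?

Δh ≈ 0.245 m

Layer 1 at 25 °C → α = 2.1×10⁻⁴ K⁻¹
Layer 2 at 16 °C → α = 1.5×10⁻⁴ K⁻¹
Layer 3 at 8.6 °C → α = 1.1×10⁻⁴ K⁻¹
Layer 4 at 1.9 °C → α = 0.62×10⁻⁴ K⁻¹
2 × 60 × 2.1×10⁻⁴ = 0.02520 m
60–900 m: 1.5×10⁻⁴ × 1.4 × 840 = 0.17640 m
1.1×10⁻⁴ × 490 × 0.33 = 0.017787 m
Layer 4: 670 × 0.61 × 0.62×10⁻⁴ = 0.0253394 m
Δh = 0.02520 + 0.17640 + 0.017787 + 0.0253394 = 0.2447264 m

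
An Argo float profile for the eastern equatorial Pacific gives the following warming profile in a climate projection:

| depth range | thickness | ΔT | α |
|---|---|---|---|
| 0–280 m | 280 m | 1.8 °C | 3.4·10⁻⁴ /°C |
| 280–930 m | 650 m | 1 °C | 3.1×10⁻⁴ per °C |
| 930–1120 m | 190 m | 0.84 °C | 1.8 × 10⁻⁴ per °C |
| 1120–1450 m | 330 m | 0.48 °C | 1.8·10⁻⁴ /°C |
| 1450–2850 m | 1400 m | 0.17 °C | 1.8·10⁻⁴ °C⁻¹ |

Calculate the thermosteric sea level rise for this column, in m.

Δh ≈ 0.473 m

0–280 m: 1.8 × 280 × 3.4×10⁻⁴ = 0.17136 m
Layer 2: 650 × 1 × 3.1×10⁻⁴ = 0.20150 m
930–1120 m: 1.8×10⁻⁴ × 190 × 0.84 = 0.028728 m
1120–1450 m: 1.8×10⁻⁴ × 330 × 0.48 = 0.028512 m
Layer 5: 1.8×10⁻⁴ × 1400 × 0.17 = 0.04284 m
Δh = 0.17136 + 0.20150 + 0.028728 + 0.028512 + 0.04284 = 0.47294 m ≈ 0.473 m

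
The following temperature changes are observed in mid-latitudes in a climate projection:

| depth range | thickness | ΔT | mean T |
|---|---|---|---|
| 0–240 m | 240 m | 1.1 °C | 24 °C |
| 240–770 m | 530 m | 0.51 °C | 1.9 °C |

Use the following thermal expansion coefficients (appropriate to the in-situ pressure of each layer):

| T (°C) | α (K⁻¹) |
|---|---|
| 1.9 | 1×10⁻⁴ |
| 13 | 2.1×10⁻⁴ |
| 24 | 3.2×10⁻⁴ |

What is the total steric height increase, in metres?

Layer 1 at 24 °C → α = 3.2×10⁻⁴ K⁻¹
Layer 2 at 1.9 °C → α = 1×10⁻⁴ K⁻¹
1.1 × 240 × 3.2×10⁻⁴ = 0.08448 m
530 × 0.51 × 1×10⁻⁴ = 0.02703 m
Δh = 0.08448 + 0.02703 = 0.11151 m

0.112 m of thermosteric rise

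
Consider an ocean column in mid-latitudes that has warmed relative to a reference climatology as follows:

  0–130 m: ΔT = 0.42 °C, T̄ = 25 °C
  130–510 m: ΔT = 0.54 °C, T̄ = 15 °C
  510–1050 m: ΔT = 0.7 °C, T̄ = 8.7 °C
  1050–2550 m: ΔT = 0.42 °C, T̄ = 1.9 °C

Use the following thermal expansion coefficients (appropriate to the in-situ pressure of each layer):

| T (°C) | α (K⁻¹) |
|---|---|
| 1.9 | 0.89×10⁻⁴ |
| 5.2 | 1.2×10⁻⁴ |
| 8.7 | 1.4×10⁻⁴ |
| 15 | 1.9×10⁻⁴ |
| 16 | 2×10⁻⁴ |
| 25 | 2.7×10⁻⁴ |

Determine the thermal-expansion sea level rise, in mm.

Layer 1 at 25 °C → α = 2.7×10⁻⁴ K⁻¹
Layer 2 at 15 °C → α = 1.9×10⁻⁴ K⁻¹
Layer 3 at 8.7 °C → α = 1.4×10⁻⁴ K⁻¹
Layer 4 at 1.9 °C → α = 0.89×10⁻⁴ K⁻¹
0.42 × 130 × 2.7×10⁻⁴ = 0.014742 m
380 × 1.9×10⁻⁴ × 0.54 = 0.038988 m
0.7 × 1.4×10⁻⁴ × 540 = 0.05292 m
Layer 4: 0.89×10⁻⁴ × 1500 × 0.42 = 0.05607 m
Δh = 0.014742 + 0.038988 + 0.05292 + 0.05607 = 0.16272 m

Δh ≈ 160 mm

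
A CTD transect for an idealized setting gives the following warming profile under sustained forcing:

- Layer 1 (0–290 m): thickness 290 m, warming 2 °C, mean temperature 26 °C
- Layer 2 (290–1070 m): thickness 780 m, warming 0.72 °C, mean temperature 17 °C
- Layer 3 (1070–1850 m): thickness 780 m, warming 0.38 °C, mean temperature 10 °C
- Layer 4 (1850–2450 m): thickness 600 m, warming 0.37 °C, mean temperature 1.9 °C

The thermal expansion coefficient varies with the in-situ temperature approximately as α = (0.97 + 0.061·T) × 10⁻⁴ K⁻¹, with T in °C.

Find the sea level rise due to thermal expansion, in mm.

Δh ≈ 332 mm

Layer 1: α = (0.97 + 0.061×26)×10⁻⁴ = 2.556×10⁻⁴ K⁻¹
Layer 2: α = (0.97 + 0.061×17)×10⁻⁴ = 2.007×10⁻⁴ K⁻¹
Layer 3: α = (0.97 + 0.061×10)×10⁻⁴ = 1.58×10⁻⁴ K⁻¹
Layer 4: α = (0.97 + 0.061×1.9)×10⁻⁴ = 1.0859×10⁻⁴ K⁻¹
Layer 1: 2.556×10⁻⁴ × 2 × 290 = 0.148248 m
0.72 × 780 × 2.007×10⁻⁴ = 0.11271312 m
1070–1850 m: 780 × 1.58×10⁻⁴ × 0.38 = 0.0468312 m
1850–2450 m: 1.0859×10⁻⁴ × 0.37 × 600 = 0.02410698 m
Δh = 0.148248 + 0.11271312 + 0.0468312 + 0.02410698 = 0.3318993 m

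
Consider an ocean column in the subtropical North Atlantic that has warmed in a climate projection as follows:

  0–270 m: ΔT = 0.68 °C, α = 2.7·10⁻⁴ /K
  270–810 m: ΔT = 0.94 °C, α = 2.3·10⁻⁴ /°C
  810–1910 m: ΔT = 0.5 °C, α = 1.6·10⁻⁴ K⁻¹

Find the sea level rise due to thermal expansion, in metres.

0.254 m

0–270 m: 270 × 0.68 × 2.7×10⁻⁴ = 0.049572 m
Layer 2: 2.3×10⁻⁴ × 0.94 × 540 = 0.116748 m
1100 × 0.5 × 1.6×10⁻⁴ = 0.08800 m
Δh = 0.049572 + 0.116748 + 0.08800 = 0.25432 m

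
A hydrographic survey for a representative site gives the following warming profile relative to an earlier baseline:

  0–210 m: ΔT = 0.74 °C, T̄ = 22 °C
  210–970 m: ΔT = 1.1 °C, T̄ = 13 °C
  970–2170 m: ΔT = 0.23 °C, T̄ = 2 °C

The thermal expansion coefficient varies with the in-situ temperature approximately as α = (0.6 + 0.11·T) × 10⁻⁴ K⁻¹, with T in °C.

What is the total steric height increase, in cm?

23.9 cm

Layer 1: α = (0.6 + 0.11×22)×10⁻⁴ = 3.02×10⁻⁴ K⁻¹
Layer 2: α = (0.6 + 0.11×13)×10⁻⁴ = 2.03×10⁻⁴ K⁻¹
Layer 3: α = (0.6 + 0.11×2)×10⁻⁴ = 0.82×10⁻⁴ K⁻¹
3.02×10⁻⁴ × 0.74 × 210 = 0.0469308 m
2.03×10⁻⁴ × 760 × 1.1 = 0.169708 m
0.23 × 1200 × 0.82×10⁻⁴ = 0.022632 m
Δh = 0.0469308 + 0.169708 + 0.022632 = 0.2392708 m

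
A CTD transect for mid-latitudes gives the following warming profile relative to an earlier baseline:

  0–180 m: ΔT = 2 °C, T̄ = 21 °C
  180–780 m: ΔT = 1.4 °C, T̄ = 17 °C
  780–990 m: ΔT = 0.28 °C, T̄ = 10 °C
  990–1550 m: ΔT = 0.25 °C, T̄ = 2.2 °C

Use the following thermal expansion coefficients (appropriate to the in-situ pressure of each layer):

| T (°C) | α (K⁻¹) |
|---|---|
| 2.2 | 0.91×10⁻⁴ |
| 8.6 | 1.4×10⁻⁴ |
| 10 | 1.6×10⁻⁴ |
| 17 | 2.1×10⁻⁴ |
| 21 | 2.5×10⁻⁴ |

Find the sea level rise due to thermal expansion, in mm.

Layer 1 at 21 °C → α = 2.5×10⁻⁴ K⁻¹
Layer 2 at 17 °C → α = 2.1×10⁻⁴ K⁻¹
Layer 3 at 10 °C → α = 1.6×10⁻⁴ K⁻¹
Layer 4 at 2.2 °C → α = 0.91×10⁻⁴ K⁻¹
0–180 m: 2 × 180 × 2.5×10⁻⁴ = 0.09000 m
180–780 m: 1.4 × 2.1×10⁻⁴ × 600 = 0.17640 m
Layer 3: 1.6×10⁻⁴ × 210 × 0.28 = 0.009408 m
990–1550 m: 560 × 0.25 × 0.91×10⁻⁴ = 0.01274 m
Δh = 0.09000 + 0.17640 + 0.009408 + 0.01274 = 0.288548 m

Δh = 289 mm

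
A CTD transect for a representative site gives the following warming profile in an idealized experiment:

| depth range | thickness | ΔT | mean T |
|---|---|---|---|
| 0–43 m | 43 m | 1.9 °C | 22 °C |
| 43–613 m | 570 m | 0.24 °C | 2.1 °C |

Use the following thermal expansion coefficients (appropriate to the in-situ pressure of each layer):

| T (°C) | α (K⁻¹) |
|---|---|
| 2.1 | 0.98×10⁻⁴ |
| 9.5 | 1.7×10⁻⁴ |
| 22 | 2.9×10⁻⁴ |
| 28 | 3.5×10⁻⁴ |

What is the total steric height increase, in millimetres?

Δh ≈ 37.1 mm

Layer 1 at 22 °C → α = 2.9×10⁻⁴ K⁻¹
Layer 2 at 2.1 °C → α = 0.98×10⁻⁴ K⁻¹
0–43 m: 2.9×10⁻⁴ × 1.9 × 43 = 0.023693 m
Layer 2: 0.98×10⁻⁴ × 0.24 × 570 = 0.0134064 m
Δh = 0.023693 + 0.0134064 = 0.0370994 m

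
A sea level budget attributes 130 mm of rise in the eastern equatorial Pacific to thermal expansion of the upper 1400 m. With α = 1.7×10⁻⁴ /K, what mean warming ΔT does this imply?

ΔT = Δh/(αH) = 0.13 / (1.7×10⁻⁴ × 1400) ≈ 0.5462 °C

about 0.546 °C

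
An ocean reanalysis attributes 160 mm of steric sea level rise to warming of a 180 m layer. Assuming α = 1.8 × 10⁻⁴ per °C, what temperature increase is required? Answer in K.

4.9 K

ΔT = Δh/(αH) = 0.16 / (1.8×10⁻⁴ × 180) ≈ 4.938 K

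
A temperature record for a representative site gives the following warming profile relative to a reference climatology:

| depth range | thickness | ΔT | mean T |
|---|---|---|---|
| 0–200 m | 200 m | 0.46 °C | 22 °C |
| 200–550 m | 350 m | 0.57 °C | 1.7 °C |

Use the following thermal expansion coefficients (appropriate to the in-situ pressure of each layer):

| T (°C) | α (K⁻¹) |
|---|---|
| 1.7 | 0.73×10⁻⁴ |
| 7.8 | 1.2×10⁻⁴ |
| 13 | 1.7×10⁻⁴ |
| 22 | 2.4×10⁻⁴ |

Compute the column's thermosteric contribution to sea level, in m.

Δh ≈ 0.0366 m

Layer 1 at 22 °C → α = 2.4×10⁻⁴ K⁻¹
Layer 2 at 1.7 °C → α = 0.73×10⁻⁴ K⁻¹
0–200 m: 200 × 0.46 × 2.4×10⁻⁴ = 0.02208 m
0.57 × 350 × 0.73×10⁻⁴ = 0.0145635 m
Δh = 0.02208 + 0.0145635 = 0.0366435 m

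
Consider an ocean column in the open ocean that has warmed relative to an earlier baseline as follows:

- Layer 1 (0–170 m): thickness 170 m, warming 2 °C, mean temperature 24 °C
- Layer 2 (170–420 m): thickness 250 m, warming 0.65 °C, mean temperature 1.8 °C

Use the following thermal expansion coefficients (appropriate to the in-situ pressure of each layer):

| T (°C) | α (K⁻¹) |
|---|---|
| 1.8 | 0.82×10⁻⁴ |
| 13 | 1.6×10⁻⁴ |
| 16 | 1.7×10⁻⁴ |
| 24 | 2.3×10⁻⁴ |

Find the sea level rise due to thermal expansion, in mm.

91.5 mm

Layer 1 at 24 °C → α = 2.3×10⁻⁴ K⁻¹
Layer 2 at 1.8 °C → α = 0.82×10⁻⁴ K⁻¹
Layer 1: 2 × 2.3×10⁻⁴ × 170 = 0.07820 m
250 × 0.82×10⁻⁴ × 0.65 = 0.013325 m
Δh = 0.07820 + 0.013325 = 0.091525 m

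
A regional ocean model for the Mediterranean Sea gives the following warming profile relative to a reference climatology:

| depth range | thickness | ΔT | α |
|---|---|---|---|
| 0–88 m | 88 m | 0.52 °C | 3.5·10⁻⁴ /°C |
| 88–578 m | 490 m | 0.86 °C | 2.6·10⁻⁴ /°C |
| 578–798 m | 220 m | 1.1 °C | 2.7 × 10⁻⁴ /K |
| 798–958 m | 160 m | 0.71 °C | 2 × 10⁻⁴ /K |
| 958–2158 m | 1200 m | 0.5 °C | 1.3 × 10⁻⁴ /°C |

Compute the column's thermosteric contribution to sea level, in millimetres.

88 × 0.52 × 3.5×10⁻⁴ = 0.016016 m
Layer 2: 490 × 0.86 × 2.6×10⁻⁴ = 0.109564 m
1.1 × 2.7×10⁻⁴ × 220 = 0.06534 m
798–958 m: 2×10⁻⁴ × 160 × 0.71 = 0.02272 m
Layer 5: 1200 × 0.5 × 1.3×10⁻⁴ = 0.07800 m
Δh = 0.016016 + 0.109564 + 0.06534 + 0.02272 + 0.07800 = 0.29164 m ≈ 292 mm

292 mm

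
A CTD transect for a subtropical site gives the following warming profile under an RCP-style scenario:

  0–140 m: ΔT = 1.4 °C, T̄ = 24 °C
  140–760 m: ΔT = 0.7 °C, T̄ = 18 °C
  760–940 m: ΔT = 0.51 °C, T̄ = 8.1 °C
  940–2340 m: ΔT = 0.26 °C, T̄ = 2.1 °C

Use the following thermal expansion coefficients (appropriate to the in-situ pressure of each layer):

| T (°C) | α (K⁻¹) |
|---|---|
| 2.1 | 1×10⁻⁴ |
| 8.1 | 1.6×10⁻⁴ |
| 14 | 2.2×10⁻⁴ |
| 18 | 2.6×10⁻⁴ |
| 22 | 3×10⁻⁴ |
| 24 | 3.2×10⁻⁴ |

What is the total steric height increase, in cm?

Layer 1 at 24 °C → α = 3.2×10⁻⁴ K⁻¹
Layer 2 at 18 °C → α = 2.6×10⁻⁴ K⁻¹
Layer 3 at 8.1 °C → α = 1.6×10⁻⁴ K⁻¹
Layer 4 at 2.1 °C → α = 1×10⁻⁴ K⁻¹
0–140 m: 3.2×10⁻⁴ × 1.4 × 140 = 0.06272 m
140–760 m: 2.6×10⁻⁴ × 0.7 × 620 = 0.11284 m
Layer 3: 0.51 × 1.6×10⁻⁴ × 180 = 0.014688 m
1×10⁻⁴ × 0.26 × 1400 = 0.03640 m
Δh = 0.06272 + 0.11284 + 0.014688 + 0.03640 = 0.226648 m

about 22.7 cm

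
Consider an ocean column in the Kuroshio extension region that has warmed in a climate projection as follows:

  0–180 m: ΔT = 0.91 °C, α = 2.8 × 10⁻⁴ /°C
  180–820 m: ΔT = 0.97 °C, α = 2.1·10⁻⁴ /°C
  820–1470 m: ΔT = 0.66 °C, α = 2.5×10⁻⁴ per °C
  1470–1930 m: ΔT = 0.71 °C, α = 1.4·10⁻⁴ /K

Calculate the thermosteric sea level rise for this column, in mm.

180 × 2.8×10⁻⁴ × 0.91 = 0.045864 m
Layer 2: 640 × 0.97 × 2.1×10⁻⁴ = 0.130368 m
Layer 3: 2.5×10⁻⁴ × 650 × 0.66 = 0.10725 m
1470–1930 m: 460 × 0.71 × 1.4×10⁻⁴ = 0.045724 m
Δh = 0.045864 + 0.130368 + 0.10725 + 0.045724 = 0.329206 m ≈ 329 mm

Δh ≈ 329 mm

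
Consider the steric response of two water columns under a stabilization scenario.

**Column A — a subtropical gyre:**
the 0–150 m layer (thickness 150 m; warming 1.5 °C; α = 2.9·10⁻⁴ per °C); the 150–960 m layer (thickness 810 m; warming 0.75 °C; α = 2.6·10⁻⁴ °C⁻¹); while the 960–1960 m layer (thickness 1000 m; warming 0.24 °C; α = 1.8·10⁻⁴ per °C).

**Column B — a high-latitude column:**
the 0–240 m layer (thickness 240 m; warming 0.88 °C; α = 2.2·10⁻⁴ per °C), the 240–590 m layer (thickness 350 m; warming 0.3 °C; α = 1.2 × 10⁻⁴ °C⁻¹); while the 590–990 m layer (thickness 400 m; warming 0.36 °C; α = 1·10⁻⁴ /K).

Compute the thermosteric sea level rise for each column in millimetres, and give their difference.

A 0–150 m: 1.5 × 2.9×10⁻⁴ × 150 = 0.06525 m
A 810 × 2.6×10⁻⁴ × 0.75 = 0.15795 m
A 1.8×10⁻⁴ × 1000 × 0.24 = 0.04320 m
A total: 0.26640 m
B 0–240 m: 0.88 × 240 × 2.2×10⁻⁴ = 0.046464 m
B Layer 2: 1.2×10⁻⁴ × 350 × 0.3 = 0.01260 m
B 590–990 m: 0.36 × 400 × 1×10⁻⁴ = 0.01440 m
B total: 0.073464 m
Difference: 0.26640 − 0.073464 = 0.192936 m

Δh_A ≈ 270 mm, Δh_B ≈ 73 mm; difference ≈ 190 mm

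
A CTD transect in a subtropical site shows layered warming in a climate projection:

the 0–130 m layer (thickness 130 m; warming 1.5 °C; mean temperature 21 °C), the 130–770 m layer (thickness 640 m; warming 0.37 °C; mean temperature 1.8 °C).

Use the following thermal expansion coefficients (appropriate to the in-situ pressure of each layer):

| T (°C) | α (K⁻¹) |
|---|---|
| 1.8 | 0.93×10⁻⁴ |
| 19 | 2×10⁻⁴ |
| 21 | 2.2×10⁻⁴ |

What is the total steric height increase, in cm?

Δh ≈ 6.49 cm

Layer 1 at 21 °C → α = 2.2×10⁻⁴ K⁻¹
Layer 2 at 1.8 °C → α = 0.93×10⁻⁴ K⁻¹
0–130 m: 1.5 × 2.2×10⁻⁴ × 130 = 0.04290 m
Layer 2: 0.93×10⁻⁴ × 0.37 × 640 = 0.0220224 m
Δh = 0.04290 + 0.0220224 = 0.0649224 m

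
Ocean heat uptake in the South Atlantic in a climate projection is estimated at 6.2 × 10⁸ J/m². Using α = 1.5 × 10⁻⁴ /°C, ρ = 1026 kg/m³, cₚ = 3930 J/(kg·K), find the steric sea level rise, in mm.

about 23.1 mm

Δh = αQ/(ρcₚ) = 1.5×10⁻⁴ × 6.2×10⁸ / (1026 × 3930) ≈ 0.023064 m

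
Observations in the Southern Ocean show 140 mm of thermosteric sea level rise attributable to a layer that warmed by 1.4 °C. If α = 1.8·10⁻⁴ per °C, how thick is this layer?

H = Δh/(αΔT) = 0.14 / (1.8×10⁻⁴ × 1.4) ≈ 555.6 m

about 560 m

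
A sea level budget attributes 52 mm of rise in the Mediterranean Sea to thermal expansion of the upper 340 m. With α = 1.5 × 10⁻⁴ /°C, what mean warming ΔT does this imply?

about 1.0 K

ΔT = Δh/(αH) = 0.052 / (1.5×10⁻⁴ × 340) ≈ 1.020 K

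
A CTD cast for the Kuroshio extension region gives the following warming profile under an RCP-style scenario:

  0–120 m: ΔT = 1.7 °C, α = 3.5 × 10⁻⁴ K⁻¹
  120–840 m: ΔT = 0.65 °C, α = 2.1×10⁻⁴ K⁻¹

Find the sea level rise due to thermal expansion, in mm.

Δh ≈ 170 mm

3.5×10⁻⁴ × 120 × 1.7 = 0.07140 m
Layer 2: 720 × 2.1×10⁻⁴ × 0.65 = 0.09828 m
Δh = 0.07140 + 0.09828 = 0.16968 m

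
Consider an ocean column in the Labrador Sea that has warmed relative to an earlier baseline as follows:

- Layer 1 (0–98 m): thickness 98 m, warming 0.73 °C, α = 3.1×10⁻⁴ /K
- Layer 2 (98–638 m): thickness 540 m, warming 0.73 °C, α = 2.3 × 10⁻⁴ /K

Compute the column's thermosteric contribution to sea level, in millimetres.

3.1×10⁻⁴ × 0.73 × 98 = 0.0221774 m
98–638 m: 0.73 × 540 × 2.3×10⁻⁴ = 0.090666 m
Δh = 0.0221774 + 0.090666 = 0.1128434 m ≈ 113 mm

Δh ≈ 113 mm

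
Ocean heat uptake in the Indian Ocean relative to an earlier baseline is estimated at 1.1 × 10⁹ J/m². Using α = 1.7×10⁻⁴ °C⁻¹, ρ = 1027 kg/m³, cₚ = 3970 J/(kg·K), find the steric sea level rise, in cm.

4.6 cm of thermosteric rise

Δh = αQ/(ρcₚ) = 1.7×10⁻⁴ × 1.1×10⁹ / (1027 × 3970) ≈ 0.045865 m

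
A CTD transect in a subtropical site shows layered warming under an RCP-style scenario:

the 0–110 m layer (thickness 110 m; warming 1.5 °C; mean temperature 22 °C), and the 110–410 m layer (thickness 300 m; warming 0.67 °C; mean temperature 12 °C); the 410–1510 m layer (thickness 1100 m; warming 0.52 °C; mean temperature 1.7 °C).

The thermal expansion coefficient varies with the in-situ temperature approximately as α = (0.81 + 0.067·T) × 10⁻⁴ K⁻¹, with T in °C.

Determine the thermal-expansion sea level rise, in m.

Δh = 0.123 m

Layer 1: α = (0.81 + 0.067×22)×10⁻⁴ = 2.284×10⁻⁴ K⁻¹
Layer 2: α = (0.81 + 0.067×12)×10⁻⁴ = 1.614×10⁻⁴ K⁻¹
Layer 3: α = (0.81 + 0.067×1.7)×10⁻⁴ = 0.9239×10⁻⁴ K⁻¹
0–110 m: 2.284×10⁻⁴ × 110 × 1.5 = 0.037686 m
Layer 2: 0.67 × 300 × 1.614×10⁻⁴ = 0.0324414 m
1100 × 0.52 × 0.9239×10⁻⁴ = 0.05284708 m
Δh = 0.037686 + 0.0324414 + 0.05284708 = 0.12297448 m ≈ 0.123 m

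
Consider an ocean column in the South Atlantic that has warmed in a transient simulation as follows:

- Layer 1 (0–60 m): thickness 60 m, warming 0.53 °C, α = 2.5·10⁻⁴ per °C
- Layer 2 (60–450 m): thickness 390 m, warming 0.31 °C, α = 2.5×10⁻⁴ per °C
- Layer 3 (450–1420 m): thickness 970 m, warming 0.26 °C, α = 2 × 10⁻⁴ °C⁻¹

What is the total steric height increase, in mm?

0–60 m: 2.5×10⁻⁴ × 0.53 × 60 = 0.00795 m
Layer 2: 0.31 × 390 × 2.5×10⁻⁴ = 0.030225 m
450–1420 m: 0.26 × 2×10⁻⁴ × 970 = 0.05044 m
Δh = 0.00795 + 0.030225 + 0.05044 = 0.088615 m ≈ 88.6 mm

88.6 mm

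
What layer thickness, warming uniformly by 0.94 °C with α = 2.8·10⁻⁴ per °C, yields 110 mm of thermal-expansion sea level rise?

H = Δh/(αΔT) = 0.11 / (2.8×10⁻⁴ × 0.94) ≈ 417.9 m

about 418 m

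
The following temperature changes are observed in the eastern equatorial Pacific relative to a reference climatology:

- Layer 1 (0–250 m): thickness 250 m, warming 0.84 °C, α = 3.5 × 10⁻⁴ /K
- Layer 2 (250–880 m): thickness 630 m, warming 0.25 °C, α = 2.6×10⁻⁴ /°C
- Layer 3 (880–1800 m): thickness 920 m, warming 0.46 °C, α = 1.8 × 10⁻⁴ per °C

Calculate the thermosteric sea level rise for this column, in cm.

0–250 m: 3.5×10⁻⁴ × 0.84 × 250 = 0.07350 m
250–880 m: 2.6×10⁻⁴ × 0.25 × 630 = 0.04095 m
1.8×10⁻⁴ × 920 × 0.46 = 0.076176 m
Δh = 0.07350 + 0.04095 + 0.076176 = 0.190626 m ≈ 19 cm

about 19 cm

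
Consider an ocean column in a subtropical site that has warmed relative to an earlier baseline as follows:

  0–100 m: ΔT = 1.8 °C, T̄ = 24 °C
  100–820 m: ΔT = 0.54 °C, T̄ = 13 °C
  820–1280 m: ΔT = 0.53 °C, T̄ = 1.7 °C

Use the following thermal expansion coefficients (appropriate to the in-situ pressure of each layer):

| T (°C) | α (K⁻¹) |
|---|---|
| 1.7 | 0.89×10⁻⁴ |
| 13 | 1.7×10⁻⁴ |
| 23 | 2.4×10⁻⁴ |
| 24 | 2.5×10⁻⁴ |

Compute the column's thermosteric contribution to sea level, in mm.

Layer 1 at 24 °C → α = 2.5×10⁻⁴ K⁻¹
Layer 2 at 13 °C → α = 1.7×10⁻⁴ K⁻¹
Layer 3 at 1.7 °C → α = 0.89×10⁻⁴ K⁻¹
2.5×10⁻⁴ × 100 × 1.8 = 0.04500 m
0.54 × 1.7×10⁻⁴ × 720 = 0.066096 m
Layer 3: 0.53 × 460 × 0.89×10⁻⁴ = 0.0216982 m
Δh = 0.04500 + 0.066096 + 0.0216982 = 0.1327942 m

about 133 mm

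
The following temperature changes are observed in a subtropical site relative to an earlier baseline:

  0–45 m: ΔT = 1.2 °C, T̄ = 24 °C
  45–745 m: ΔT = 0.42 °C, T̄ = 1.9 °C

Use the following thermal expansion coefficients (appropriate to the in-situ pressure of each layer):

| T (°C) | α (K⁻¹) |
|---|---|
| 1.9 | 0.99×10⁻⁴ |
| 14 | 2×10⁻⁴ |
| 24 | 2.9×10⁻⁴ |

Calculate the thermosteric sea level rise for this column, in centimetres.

Δh ≈ 4.5 cm

Layer 1 at 24 °C → α = 2.9×10⁻⁴ K⁻¹
Layer 2 at 1.9 °C → α = 0.99×10⁻⁴ K⁻¹
0–45 m: 2.9×10⁻⁴ × 1.2 × 45 = 0.01566 m
45–745 m: 0.99×10⁻⁴ × 700 × 0.42 = 0.029106 m
Δh = 0.01566 + 0.029106 = 0.044766 m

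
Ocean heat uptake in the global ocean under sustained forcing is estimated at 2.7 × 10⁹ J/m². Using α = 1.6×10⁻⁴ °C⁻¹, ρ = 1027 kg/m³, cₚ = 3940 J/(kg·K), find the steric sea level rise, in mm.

107 mm

Δh = αQ/(ρcₚ) = 1.6×10⁻⁴ × 2.7×10⁹ / (1027 × 3940) ≈ 0.10676 m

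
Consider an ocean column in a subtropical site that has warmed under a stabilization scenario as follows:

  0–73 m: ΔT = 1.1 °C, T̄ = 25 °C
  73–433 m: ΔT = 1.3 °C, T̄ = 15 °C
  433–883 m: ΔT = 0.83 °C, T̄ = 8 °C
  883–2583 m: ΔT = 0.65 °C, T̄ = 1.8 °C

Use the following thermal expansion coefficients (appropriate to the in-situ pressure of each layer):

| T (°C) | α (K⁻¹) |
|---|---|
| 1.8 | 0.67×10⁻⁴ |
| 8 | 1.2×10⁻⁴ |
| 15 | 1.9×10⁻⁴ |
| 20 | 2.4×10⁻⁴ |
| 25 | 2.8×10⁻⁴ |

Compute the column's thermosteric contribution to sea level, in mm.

about 230 mm

Layer 1 at 25 °C → α = 2.8×10⁻⁴ K⁻¹
Layer 2 at 15 °C → α = 1.9×10⁻⁴ K⁻¹
Layer 3 at 8 °C → α = 1.2×10⁻⁴ K⁻¹
Layer 4 at 1.8 °C → α = 0.67×10⁻⁴ K⁻¹
73 × 1.1 × 2.8×10⁻⁴ = 0.022484 m
1.3 × 1.9×10⁻⁴ × 360 = 0.08892 m
0.83 × 1.2×10⁻⁴ × 450 = 0.04482 m
0.65 × 1700 × 0.67×10⁻⁴ = 0.074035 m
Δh = 0.022484 + 0.08892 + 0.04482 + 0.074035 = 0.230259 m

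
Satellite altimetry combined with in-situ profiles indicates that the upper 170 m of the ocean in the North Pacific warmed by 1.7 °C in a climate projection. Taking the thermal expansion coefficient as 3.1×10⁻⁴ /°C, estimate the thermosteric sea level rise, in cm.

9.0 cm of thermosteric rise

Δh = αΔT·H = 3.1×10⁻⁴ × 1.7 × 170 = 0.08959 m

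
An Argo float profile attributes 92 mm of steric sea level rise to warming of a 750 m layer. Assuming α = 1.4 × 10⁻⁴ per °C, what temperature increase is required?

ΔT = Δh/(αH) = 0.092 / (1.4×10⁻⁴ × 750) ≈ 0.8762 °C

about 0.876 °C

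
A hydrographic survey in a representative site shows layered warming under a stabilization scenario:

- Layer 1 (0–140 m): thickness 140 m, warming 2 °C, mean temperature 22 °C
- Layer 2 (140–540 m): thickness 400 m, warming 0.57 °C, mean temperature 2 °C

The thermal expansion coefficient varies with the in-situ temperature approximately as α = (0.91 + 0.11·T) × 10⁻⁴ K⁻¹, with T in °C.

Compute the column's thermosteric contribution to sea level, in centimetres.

about 11.9 cm

Layer 1: α = (0.91 + 0.11×22)×10⁻⁴ = 3.33×10⁻⁴ K⁻¹
Layer 2: α = (0.91 + 0.11×2)×10⁻⁴ = 1.13×10⁻⁴ K⁻¹
140 × 3.33×10⁻⁴ × 2 = 0.09324 m
0.57 × 1.13×10⁻⁴ × 400 = 0.025764 m
Δh = 0.09324 + 0.025764 = 0.119004 m ≈ 11.9 cm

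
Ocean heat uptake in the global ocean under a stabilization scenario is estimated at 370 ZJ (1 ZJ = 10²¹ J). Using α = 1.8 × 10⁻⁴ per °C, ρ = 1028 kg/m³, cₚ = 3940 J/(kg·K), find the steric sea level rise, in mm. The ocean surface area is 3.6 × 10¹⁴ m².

Per unit area: Q = 370×10²¹ / (3.6×10¹⁴) ≈ 1.028×10⁹ J/m²
Δh = αQ/(ρcₚ) = 1.8×10⁻⁴ × 1.028×10⁹ / (1028 × 3940) ≈ 0.045685 m

45.7 mm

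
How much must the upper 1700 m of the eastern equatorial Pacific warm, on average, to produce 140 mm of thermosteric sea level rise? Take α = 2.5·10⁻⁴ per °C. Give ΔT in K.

ΔT = Δh/(αH) = 0.14 / (2.5×10⁻⁴ × 1700) ≈ 0.3294 K

about 0.329 K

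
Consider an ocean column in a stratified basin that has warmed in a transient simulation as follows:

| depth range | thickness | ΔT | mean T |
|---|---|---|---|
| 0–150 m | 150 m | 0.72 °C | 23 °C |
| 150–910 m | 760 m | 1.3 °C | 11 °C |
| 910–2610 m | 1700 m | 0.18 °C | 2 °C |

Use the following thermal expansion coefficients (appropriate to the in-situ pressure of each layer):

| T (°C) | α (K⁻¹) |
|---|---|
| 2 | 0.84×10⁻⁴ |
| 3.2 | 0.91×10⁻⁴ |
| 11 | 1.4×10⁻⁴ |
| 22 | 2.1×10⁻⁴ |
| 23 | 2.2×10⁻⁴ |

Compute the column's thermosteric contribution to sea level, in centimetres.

19 cm

Layer 1 at 23 °C → α = 2.2×10⁻⁴ K⁻¹
Layer 2 at 11 °C → α = 1.4×10⁻⁴ K⁻¹
Layer 3 at 2 °C → α = 0.84×10⁻⁴ K⁻¹
Layer 1: 2.2×10⁻⁴ × 150 × 0.72 = 0.02376 m
150–910 m: 1.4×10⁻⁴ × 1.3 × 760 = 0.13832 m
0.18 × 0.84×10⁻⁴ × 1700 = 0.025704 m
Δh = 0.02376 + 0.13832 + 0.025704 = 0.187784 m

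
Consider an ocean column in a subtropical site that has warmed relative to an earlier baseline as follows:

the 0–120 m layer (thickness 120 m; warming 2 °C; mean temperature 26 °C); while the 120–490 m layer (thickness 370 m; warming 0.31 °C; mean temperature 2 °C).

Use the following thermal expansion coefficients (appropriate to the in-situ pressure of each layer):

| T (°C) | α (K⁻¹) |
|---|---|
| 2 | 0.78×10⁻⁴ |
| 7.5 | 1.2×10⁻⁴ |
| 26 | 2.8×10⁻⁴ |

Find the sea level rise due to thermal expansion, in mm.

76.1 mm

Layer 1 at 26 °C → α = 2.8×10⁻⁴ K⁻¹
Layer 2 at 2 °C → α = 0.78×10⁻⁴ K⁻¹
Layer 1: 2 × 2.8×10⁻⁴ × 120 = 0.06720 m
370 × 0.31 × 0.78×10⁻⁴ = 0.0089466 m
Δh = 0.06720 + 0.0089466 = 0.0761466 m ≈ 76.1 mm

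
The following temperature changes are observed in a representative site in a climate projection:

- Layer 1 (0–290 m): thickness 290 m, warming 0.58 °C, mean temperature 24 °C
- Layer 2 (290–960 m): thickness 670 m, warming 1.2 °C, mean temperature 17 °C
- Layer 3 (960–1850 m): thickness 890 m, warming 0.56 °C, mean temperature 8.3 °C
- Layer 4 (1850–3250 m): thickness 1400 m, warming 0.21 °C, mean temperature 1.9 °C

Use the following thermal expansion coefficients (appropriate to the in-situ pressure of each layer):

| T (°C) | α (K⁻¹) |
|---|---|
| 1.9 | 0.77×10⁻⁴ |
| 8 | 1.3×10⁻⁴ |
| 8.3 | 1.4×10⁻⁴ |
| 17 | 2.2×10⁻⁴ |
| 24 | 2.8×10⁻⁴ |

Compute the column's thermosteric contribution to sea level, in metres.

Δh = 0.316 m

Layer 1 at 24 °C → α = 2.8×10⁻⁴ K⁻¹
Layer 2 at 17 °C → α = 2.2×10⁻⁴ K⁻¹
Layer 3 at 8.3 °C → α = 1.4×10⁻⁴ K⁻¹
Layer 4 at 1.9 °C → α = 0.77×10⁻⁴ K⁻¹
290 × 2.8×10⁻⁴ × 0.58 = 0.047096 m
Layer 2: 1.2 × 670 × 2.2×10⁻⁴ = 0.17688 m
960–1850 m: 0.56 × 890 × 1.4×10⁻⁴ = 0.069776 m
1850–3250 m: 1400 × 0.21 × 0.77×10⁻⁴ = 0.022638 m
Δh = 0.047096 + 0.17688 + 0.069776 + 0.022638 = 0.31639 m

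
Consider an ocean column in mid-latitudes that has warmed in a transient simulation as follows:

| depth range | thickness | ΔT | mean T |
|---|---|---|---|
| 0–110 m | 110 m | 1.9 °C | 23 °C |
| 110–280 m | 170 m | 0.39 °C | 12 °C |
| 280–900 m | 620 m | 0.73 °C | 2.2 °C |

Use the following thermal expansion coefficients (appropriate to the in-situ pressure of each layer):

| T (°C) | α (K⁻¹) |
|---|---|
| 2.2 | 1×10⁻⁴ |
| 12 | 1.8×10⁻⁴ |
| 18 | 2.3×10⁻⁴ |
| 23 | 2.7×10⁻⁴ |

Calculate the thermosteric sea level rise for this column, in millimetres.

about 110 mm

Layer 1 at 23 °C → α = 2.7×10⁻⁴ K⁻¹
Layer 2 at 12 °C → α = 1.8×10⁻⁴ K⁻¹
Layer 3 at 2.2 °C → α = 1×10⁻⁴ K⁻¹
0–110 m: 2.7×10⁻⁴ × 110 × 1.9 = 0.05643 m
Layer 2: 1.8×10⁻⁴ × 170 × 0.39 = 0.011934 m
280–900 m: 620 × 1×10⁻⁴ × 0.73 = 0.04526 m
Δh = 0.05643 + 0.011934 + 0.04526 = 0.113624 m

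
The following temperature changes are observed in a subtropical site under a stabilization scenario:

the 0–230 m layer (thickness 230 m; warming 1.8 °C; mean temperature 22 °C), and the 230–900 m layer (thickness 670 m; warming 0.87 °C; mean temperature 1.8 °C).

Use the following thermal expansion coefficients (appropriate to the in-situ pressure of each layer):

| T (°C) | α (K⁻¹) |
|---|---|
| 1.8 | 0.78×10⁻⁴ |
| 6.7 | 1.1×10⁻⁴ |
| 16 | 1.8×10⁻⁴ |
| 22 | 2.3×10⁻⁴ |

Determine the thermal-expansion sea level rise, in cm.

Layer 1 at 22 °C → α = 2.3×10⁻⁴ K⁻¹
Layer 2 at 1.8 °C → α = 0.78×10⁻⁴ K⁻¹
2.3×10⁻⁴ × 230 × 1.8 = 0.09522 m
Layer 2: 0.78×10⁻⁴ × 0.87 × 670 = 0.0454662 m
Δh = 0.09522 + 0.0454662 = 0.1406862 m

Δh = 14.1 cm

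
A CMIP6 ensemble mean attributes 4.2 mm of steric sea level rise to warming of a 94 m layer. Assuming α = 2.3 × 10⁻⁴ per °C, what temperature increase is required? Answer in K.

about 0.19 K

ΔT = Δh/(αH) = 0.0042 / (2.3×10⁻⁴ × 94) ≈ 0.1943 K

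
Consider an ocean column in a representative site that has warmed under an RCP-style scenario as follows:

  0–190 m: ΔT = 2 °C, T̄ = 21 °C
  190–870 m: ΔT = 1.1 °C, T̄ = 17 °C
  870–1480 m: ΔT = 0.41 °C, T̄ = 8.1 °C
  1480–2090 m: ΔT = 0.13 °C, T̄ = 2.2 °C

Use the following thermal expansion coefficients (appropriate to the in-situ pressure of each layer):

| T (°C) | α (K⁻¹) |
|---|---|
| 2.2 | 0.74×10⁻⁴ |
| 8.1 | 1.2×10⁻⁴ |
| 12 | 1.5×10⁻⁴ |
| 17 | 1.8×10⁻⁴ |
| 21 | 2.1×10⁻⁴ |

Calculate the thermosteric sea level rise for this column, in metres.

0.250 m

Layer 1 at 21 °C → α = 2.1×10⁻⁴ K⁻¹
Layer 2 at 17 °C → α = 1.8×10⁻⁴ K⁻¹
Layer 3 at 8.1 °C → α = 1.2×10⁻⁴ K⁻¹
Layer 4 at 2.2 °C → α = 0.74×10⁻⁴ K⁻¹
2.1×10⁻⁴ × 2 × 190 = 0.07980 m
190–870 m: 680 × 1.1 × 1.8×10⁻⁴ = 0.13464 m
1.2×10⁻⁴ × 610 × 0.41 = 0.030012 m
Layer 4: 0.13 × 0.74×10⁻⁴ × 610 = 0.0058682 m
Δh = 0.07980 + 0.13464 + 0.030012 + 0.0058682 = 0.2503202 m ≈ 0.250 m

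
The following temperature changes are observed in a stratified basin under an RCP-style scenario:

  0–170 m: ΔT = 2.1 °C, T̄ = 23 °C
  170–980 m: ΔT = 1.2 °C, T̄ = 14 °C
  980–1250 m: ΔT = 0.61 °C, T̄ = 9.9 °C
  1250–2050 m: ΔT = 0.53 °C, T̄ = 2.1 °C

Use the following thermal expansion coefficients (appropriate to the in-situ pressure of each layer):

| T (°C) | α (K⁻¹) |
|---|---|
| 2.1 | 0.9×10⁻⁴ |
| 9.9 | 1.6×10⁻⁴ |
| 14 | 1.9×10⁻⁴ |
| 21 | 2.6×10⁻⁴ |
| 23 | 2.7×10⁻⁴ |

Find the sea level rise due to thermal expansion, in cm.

Layer 1 at 23 °C → α = 2.7×10⁻⁴ K⁻¹
Layer 2 at 14 °C → α = 1.9×10⁻⁴ K⁻¹
Layer 3 at 9.9 °C → α = 1.6×10⁻⁴ K⁻¹
Layer 4 at 2.1 °C → α = 0.9×10⁻⁴ K⁻¹
2.1 × 170 × 2.7×10⁻⁴ = 0.09639 m
Layer 2: 1.2 × 1.9×10⁻⁴ × 810 = 0.18468 m
980–1250 m: 270 × 0.61 × 1.6×10⁻⁴ = 0.026352 m
1250–2050 m: 0.9×10⁻⁴ × 0.53 × 800 = 0.03816 m
Δh = 0.09639 + 0.18468 + 0.026352 + 0.03816 = 0.345582 m ≈ 34.6 cm

Δh = 34.6 cm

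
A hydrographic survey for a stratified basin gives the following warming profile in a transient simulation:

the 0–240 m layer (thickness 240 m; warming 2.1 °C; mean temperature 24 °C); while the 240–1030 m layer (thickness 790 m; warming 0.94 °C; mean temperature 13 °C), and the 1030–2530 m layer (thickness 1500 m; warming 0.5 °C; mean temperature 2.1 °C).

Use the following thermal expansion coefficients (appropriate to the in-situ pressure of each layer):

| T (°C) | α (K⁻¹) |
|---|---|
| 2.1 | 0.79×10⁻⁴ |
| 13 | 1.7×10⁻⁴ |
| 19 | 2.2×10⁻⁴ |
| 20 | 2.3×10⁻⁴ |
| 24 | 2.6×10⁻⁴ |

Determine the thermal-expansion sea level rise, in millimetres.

Layer 1 at 24 °C → α = 2.6×10⁻⁴ K⁻¹
Layer 2 at 13 °C → α = 1.7×10⁻⁴ K⁻¹
Layer 3 at 2.1 °C → α = 0.79×10⁻⁴ K⁻¹
0–240 m: 2.1 × 240 × 2.6×10⁻⁴ = 0.13104 m
240–1030 m: 790 × 1.7×10⁻⁴ × 0.94 = 0.126242 m
Layer 3: 0.79×10⁻⁴ × 1500 × 0.5 = 0.05925 m
Δh = 0.13104 + 0.126242 + 0.05925 = 0.316532 m

about 317 mm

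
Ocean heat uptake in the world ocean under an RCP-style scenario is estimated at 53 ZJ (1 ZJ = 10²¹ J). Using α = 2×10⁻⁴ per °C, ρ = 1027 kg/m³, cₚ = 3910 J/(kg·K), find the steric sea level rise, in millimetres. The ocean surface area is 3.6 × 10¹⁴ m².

7.33 mm of thermosteric rise

Per unit area: Q = 53×10²¹ / (3.6×10¹⁴) ≈ 1.472×10⁸ J/m²
Δh = αQ/(ρcₚ) = 2×10⁻⁴ × 1.472×10⁸ / (1027 × 3910) ≈ 0.0073315 m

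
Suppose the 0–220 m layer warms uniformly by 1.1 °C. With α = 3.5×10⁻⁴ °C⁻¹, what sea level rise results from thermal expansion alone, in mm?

Δh = αΔT·H = 3.5×10⁻⁴ × 1.1 × 220 = 0.08470 m

Δh ≈ 84.7 mm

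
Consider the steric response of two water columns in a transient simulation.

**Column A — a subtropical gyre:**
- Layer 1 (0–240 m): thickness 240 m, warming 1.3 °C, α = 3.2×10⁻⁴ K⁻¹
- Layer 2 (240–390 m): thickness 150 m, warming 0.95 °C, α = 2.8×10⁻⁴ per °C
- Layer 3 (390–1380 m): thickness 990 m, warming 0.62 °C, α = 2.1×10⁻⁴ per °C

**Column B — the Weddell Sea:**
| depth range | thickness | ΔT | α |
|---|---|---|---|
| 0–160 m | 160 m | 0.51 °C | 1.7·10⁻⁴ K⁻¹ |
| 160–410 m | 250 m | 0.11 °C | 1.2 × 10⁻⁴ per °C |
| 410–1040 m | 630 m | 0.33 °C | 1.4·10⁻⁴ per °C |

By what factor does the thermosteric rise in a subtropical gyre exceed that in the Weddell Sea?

5.8

A 1.3 × 3.2×10⁻⁴ × 240 = 0.09984 m
A 240–390 m: 2.8×10⁻⁴ × 150 × 0.95 = 0.03990 m
A 2.1×10⁻⁴ × 990 × 0.62 = 0.128898 m
A total: 0.268638 m
B 1.7×10⁻⁴ × 0.51 × 160 = 0.013872 m
B 1.2×10⁻⁴ × 0.11 × 250 = 0.00330 m
B 410–1040 m: 0.33 × 1.4×10⁻⁴ × 630 = 0.029106 m
B total: 0.046278 m
Ratio: 0.268638 / 0.046278 ≈ 5.805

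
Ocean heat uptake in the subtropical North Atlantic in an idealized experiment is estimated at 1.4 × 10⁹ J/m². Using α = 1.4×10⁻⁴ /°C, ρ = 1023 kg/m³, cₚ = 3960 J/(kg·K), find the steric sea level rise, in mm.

48.4 mm of thermosteric rise

Δh = αQ/(ρcₚ) = 1.4×10⁻⁴ × 1.4×10⁹ / (1023 × 3960) ≈ 0.048382 m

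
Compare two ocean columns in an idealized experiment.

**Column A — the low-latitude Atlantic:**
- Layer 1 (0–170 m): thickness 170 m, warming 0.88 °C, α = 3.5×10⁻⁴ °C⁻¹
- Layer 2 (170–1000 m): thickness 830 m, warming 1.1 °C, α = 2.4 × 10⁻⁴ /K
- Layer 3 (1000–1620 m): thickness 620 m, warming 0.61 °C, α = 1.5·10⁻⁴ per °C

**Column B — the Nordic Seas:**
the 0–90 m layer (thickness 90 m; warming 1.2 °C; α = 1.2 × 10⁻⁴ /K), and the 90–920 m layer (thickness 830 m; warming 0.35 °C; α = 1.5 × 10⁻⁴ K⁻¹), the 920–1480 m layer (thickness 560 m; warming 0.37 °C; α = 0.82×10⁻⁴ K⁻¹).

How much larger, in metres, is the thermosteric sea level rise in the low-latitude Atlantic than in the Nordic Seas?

Δh_A − Δh_B ≈ 0.25 m

A 170 × 3.5×10⁻⁴ × 0.88 = 0.05236 m
A Layer 2: 830 × 2.4×10⁻⁴ × 1.1 = 0.21912 m
A 1000–1620 m: 1.5×10⁻⁴ × 620 × 0.61 = 0.05673 m
A total: 0.32821 m
B 90 × 1.2×10⁻⁴ × 1.2 = 0.01296 m
B 0.35 × 1.5×10⁻⁴ × 830 = 0.043575 m
B 920–1480 m: 0.37 × 0.82×10⁻⁴ × 560 = 0.0169904 m
B total: 0.0735254 m
Difference: 0.32821 − 0.0735254 = 0.2546846 m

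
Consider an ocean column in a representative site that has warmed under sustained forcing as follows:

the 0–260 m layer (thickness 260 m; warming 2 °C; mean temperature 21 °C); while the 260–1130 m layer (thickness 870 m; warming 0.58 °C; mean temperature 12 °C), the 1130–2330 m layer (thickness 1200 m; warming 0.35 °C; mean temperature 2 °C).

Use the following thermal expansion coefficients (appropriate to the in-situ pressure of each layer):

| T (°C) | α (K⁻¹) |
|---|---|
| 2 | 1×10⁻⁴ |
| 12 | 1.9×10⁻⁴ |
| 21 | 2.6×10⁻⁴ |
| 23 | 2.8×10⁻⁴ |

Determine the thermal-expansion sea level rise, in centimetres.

Δh = 27.3 cm

Layer 1 at 21 °C → α = 2.6×10⁻⁴ K⁻¹
Layer 2 at 12 °C → α = 1.9×10⁻⁴ K⁻¹
Layer 3 at 2 °C → α = 1×10⁻⁴ K⁻¹
Layer 1: 2 × 2.6×10⁻⁴ × 260 = 0.13520 m
1.9×10⁻⁴ × 870 × 0.58 = 0.095874 m
1200 × 1×10⁻⁴ × 0.35 = 0.04200 m
Δh = 0.13520 + 0.095874 + 0.04200 = 0.273074 m ≈ 27.3 cm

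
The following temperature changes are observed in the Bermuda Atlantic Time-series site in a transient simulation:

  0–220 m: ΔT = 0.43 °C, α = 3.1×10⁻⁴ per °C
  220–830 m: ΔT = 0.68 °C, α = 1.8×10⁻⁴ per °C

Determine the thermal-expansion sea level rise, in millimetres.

Δh ≈ 100 mm

0.43 × 220 × 3.1×10⁻⁴ = 0.029326 m
Layer 2: 610 × 1.8×10⁻⁴ × 0.68 = 0.074664 m
Δh = 0.029326 + 0.074664 = 0.10399 m ≈ 100 mm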